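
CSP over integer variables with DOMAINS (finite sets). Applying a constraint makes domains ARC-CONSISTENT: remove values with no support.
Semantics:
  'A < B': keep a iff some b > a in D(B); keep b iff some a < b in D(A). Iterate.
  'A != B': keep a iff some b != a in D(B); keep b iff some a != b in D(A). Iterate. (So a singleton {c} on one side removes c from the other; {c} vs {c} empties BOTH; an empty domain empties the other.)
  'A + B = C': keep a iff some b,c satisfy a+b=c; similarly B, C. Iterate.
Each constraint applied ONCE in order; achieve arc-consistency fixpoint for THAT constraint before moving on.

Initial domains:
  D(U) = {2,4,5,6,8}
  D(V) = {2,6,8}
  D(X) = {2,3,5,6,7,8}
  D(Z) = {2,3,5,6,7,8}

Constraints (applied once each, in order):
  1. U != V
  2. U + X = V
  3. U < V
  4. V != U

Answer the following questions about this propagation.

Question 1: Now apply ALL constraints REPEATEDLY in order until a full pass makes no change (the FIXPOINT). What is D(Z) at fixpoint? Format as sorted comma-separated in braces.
pass 0 (initial): D(Z)={2,3,5,6,7,8}
pass 1: U {2,4,5,6,8}->{2,4,5,6}; V {2,6,8}->{6,8}; X {2,3,5,6,7,8}->{2,3,6}
pass 2: no change
Fixpoint after 2 passes: D(Z) = {2,3,5,6,7,8}

Answer: {2,3,5,6,7,8}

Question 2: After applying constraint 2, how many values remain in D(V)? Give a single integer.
Constraint 1 (U != V) on D(U)={2,4,5,6,8} D(V)={2,6,8}: no change
Constraint 2 (U + X = V) on D(U)={2,4,5,6,8} D(X)={2,3,5,6,7,8} D(V)={2,6,8}: U {2,4,5,6,8}->{2,4,5,6}; X {2,3,5,6,7,8}->{2,3,6}; V {2,6,8}->{6,8}
So after constraint 2: D(V)={6,8}, size = 2

Answer: 2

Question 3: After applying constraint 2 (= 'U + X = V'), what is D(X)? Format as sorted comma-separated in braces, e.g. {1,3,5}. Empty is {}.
Answer: {2,3,6}

Derivation:
Constraint 1 (U != V) on D(U)={2,4,5,6,8} D(V)={2,6,8}: no change
Constraint 2 (U + X = V) on D(U)={2,4,5,6,8} D(X)={2,3,5,6,7,8} D(V)={2,6,8}: U {2,4,5,6,8}->{2,4,5,6}; X {2,3,5,6,7,8}->{2,3,6}; V {2,6,8}->{6,8}
So after constraint 2: D(X) = {2,3,6}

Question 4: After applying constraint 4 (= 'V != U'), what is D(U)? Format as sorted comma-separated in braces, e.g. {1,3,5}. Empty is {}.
Constraint 1 (U != V) on D(U)={2,4,5,6,8} D(V)={2,6,8}: no change
Constraint 2 (U + X = V) on D(U)={2,4,5,6,8} D(X)={2,3,5,6,7,8} D(V)={2,6,8}: U {2,4,5,6,8}->{2,4,5,6}; X {2,3,5,6,7,8}->{2,3,6}; V {2,6,8}->{6,8}
Constraint 3 (U < V) on D(U)={2,4,5,6} D(V)={6,8}: no change
Constraint 4 (V != U) on D(V)={6,8} D(U)={2,4,5,6}: no change
So after constraint 4: D(U) = {2,4,5,6}

Answer: {2,4,5,6}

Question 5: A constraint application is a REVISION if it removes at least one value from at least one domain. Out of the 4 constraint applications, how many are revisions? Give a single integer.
Constraint 1 (U != V) on D(U)={2,4,5,6,8} D(V)={2,6,8}: no change => not a revision
Constraint 2 (U + X = V) on D(U)={2,4,5,6,8} D(X)={2,3,5,6,7,8} D(V)={2,6,8}: U {2,4,5,6,8}->{2,4,5,6}; X {2,3,5,6,7,8}->{2,3,6}; V {2,6,8}->{6,8} => REVISION
Constraint 3 (U < V) on D(U)={2,4,5,6} D(V)={6,8}: no change => not a revision
Constraint 4 (V != U) on D(V)={6,8} D(U)={2,4,5,6}: no change => not a revision
Total revisions = 1

Answer: 1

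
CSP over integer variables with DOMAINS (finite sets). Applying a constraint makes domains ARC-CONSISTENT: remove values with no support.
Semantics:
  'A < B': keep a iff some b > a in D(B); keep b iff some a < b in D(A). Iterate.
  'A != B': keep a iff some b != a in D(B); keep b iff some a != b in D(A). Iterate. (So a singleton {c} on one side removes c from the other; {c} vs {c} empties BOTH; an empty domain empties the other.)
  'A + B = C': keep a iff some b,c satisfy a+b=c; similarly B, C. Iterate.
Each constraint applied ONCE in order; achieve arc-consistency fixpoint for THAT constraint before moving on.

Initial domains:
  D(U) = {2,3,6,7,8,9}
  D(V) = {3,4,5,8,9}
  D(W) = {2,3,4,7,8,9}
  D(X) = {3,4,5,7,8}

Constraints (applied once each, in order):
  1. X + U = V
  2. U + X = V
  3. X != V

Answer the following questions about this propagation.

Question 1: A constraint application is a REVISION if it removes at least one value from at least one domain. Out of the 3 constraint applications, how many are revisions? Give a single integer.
Answer: 1

Derivation:
Constraint 1 (X + U = V) on D(X)={3,4,5,7,8} D(U)={2,3,6,7,8,9} D(V)={3,4,5,8,9}: X {3,4,5,7,8}->{3,5,7}; U {2,3,6,7,8,9}->{2,3,6}; V {3,4,5,8,9}->{5,8,9} => REVISION
Constraint 2 (U + X = V) on D(U)={2,3,6} D(X)={3,5,7} D(V)={5,8,9}: no change => not a revision
Constraint 3 (X != V) on D(X)={3,5,7} D(V)={5,8,9}: no change => not a revision
Total revisions = 1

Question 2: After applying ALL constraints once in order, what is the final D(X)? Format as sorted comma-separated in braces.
Constraint 1 (X + U = V) on D(X)={3,4,5,7,8} D(U)={2,3,6,7,8,9} D(V)={3,4,5,8,9}: X {3,4,5,7,8}->{3,5,7}; U {2,3,6,7,8,9}->{2,3,6}; V {3,4,5,8,9}->{5,8,9}
Constraint 2 (U + X = V) on D(U)={2,3,6} D(X)={3,5,7} D(V)={5,8,9}: no change
Constraint 3 (X != V) on D(X)={3,5,7} D(V)={5,8,9}: no change
So after all 3 constraints: D(X) = {3,5,7}

Answer: {3,5,7}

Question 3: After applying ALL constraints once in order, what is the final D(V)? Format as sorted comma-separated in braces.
Constraint 1 (X + U = V) on D(X)={3,4,5,7,8} D(U)={2,3,6,7,8,9} D(V)={3,4,5,8,9}: X {3,4,5,7,8}->{3,5,7}; U {2,3,6,7,8,9}->{2,3,6}; V {3,4,5,8,9}->{5,8,9}
Constraint 2 (U + X = V) on D(U)={2,3,6} D(X)={3,5,7} D(V)={5,8,9}: no change
Constraint 3 (X != V) on D(X)={3,5,7} D(V)={5,8,9}: no change
So after all 3 constraints: D(V) = {5,8,9}

Answer: {5,8,9}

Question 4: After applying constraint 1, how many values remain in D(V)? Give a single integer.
Answer: 3

Derivation:
Constraint 1 (X + U = V) on D(X)={3,4,5,7,8} D(U)={2,3,6,7,8,9} D(V)={3,4,5,8,9}: X {3,4,5,7,8}->{3,5,7}; U {2,3,6,7,8,9}->{2,3,6}; V {3,4,5,8,9}->{5,8,9}
So after constraint 1: D(V)={5,8,9}, size = 3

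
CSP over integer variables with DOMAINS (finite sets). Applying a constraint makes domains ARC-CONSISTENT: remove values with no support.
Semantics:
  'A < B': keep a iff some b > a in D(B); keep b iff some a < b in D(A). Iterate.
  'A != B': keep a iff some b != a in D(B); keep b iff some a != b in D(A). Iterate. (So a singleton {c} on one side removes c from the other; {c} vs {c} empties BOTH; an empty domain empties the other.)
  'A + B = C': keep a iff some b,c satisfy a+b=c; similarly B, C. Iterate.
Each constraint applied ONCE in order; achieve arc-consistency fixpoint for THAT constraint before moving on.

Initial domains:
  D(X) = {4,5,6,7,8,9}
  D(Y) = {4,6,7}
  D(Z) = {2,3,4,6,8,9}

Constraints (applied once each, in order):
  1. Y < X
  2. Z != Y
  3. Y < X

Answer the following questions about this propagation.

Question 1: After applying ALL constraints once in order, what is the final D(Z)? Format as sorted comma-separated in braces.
Answer: {2,3,4,6,8,9}

Derivation:
Constraint 1 (Y < X) on D(Y)={4,6,7} D(X)={4,5,6,7,8,9}: X {4,5,6,7,8,9}->{5,6,7,8,9}
Constraint 2 (Z != Y) on D(Z)={2,3,4,6,8,9} D(Y)={4,6,7}: no change
Constraint 3 (Y < X) on D(Y)={4,6,7} D(X)={5,6,7,8,9}: no change
So after all 3 constraints: D(Z) = {2,3,4,6,8,9}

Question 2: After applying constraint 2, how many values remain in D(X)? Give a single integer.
Constraint 1 (Y < X) on D(Y)={4,6,7} D(X)={4,5,6,7,8,9}: X {4,5,6,7,8,9}->{5,6,7,8,9}
Constraint 2 (Z != Y) on D(Z)={2,3,4,6,8,9} D(Y)={4,6,7}: no change
So after constraint 2: D(X)={5,6,7,8,9}, size = 5

Answer: 5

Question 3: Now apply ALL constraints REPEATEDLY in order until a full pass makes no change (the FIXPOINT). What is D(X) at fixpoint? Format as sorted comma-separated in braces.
pass 0 (initial): D(X)={4,5,6,7,8,9}
pass 1: X {4,5,6,7,8,9}->{5,6,7,8,9}
pass 2: no change
Fixpoint after 2 passes: D(X) = {5,6,7,8,9}

Answer: {5,6,7,8,9}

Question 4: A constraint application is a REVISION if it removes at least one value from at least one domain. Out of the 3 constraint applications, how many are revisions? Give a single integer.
Constraint 1 (Y < X) on D(Y)={4,6,7} D(X)={4,5,6,7,8,9}: X {4,5,6,7,8,9}->{5,6,7,8,9} => REVISION
Constraint 2 (Z != Y) on D(Z)={2,3,4,6,8,9} D(Y)={4,6,7}: no change => not a revision
Constraint 3 (Y < X) on D(Y)={4,6,7} D(X)={5,6,7,8,9}: no change => not a revision
Total revisions = 1

Answer: 1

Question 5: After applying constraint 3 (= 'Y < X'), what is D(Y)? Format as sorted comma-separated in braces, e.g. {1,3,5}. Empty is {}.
Answer: {4,6,7}

Derivation:
Constraint 1 (Y < X) on D(Y)={4,6,7} D(X)={4,5,6,7,8,9}: X {4,5,6,7,8,9}->{5,6,7,8,9}
Constraint 2 (Z != Y) on D(Z)={2,3,4,6,8,9} D(Y)={4,6,7}: no change
Constraint 3 (Y < X) on D(Y)={4,6,7} D(X)={5,6,7,8,9}: no change
So after constraint 3: D(Y) = {4,6,7}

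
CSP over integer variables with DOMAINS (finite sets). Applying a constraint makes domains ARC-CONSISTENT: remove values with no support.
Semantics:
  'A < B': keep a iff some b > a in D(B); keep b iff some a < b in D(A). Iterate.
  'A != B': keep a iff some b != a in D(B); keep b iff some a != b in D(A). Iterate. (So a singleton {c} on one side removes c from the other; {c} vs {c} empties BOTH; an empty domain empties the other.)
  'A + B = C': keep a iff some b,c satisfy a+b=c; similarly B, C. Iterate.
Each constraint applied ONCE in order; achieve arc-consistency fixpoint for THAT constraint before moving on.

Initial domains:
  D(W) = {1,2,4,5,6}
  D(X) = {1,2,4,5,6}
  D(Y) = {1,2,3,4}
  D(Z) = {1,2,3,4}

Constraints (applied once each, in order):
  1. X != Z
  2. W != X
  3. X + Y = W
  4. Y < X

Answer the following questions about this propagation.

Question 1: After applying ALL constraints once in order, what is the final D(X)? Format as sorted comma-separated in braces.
Answer: {2,4,5}

Derivation:
Constraint 1 (X != Z) on D(X)={1,2,4,5,6} D(Z)={1,2,3,4}: no change
Constraint 2 (W != X) on D(W)={1,2,4,5,6} D(X)={1,2,4,5,6}: no change
Constraint 3 (X + Y = W) on D(X)={1,2,4,5,6} D(Y)={1,2,3,4} D(W)={1,2,4,5,6}: X {1,2,4,5,6}->{1,2,4,5}; W {1,2,4,5,6}->{2,4,5,6}
Constraint 4 (Y < X) on D(Y)={1,2,3,4} D(X)={1,2,4,5}: X {1,2,4,5}->{2,4,5}
So after all 4 constraints: D(X) = {2,4,5}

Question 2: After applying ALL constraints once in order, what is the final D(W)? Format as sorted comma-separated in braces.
Constraint 1 (X != Z) on D(X)={1,2,4,5,6} D(Z)={1,2,3,4}: no change
Constraint 2 (W != X) on D(W)={1,2,4,5,6} D(X)={1,2,4,5,6}: no change
Constraint 3 (X + Y = W) on D(X)={1,2,4,5,6} D(Y)={1,2,3,4} D(W)={1,2,4,5,6}: X {1,2,4,5,6}->{1,2,4,5}; W {1,2,4,5,6}->{2,4,5,6}
Constraint 4 (Y < X) on D(Y)={1,2,3,4} D(X)={1,2,4,5}: X {1,2,4,5}->{2,4,5}
So after all 4 constraints: D(W) = {2,4,5,6}

Answer: {2,4,5,6}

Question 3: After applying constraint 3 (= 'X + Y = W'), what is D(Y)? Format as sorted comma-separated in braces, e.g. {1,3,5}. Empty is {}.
Constraint 1 (X != Z) on D(X)={1,2,4,5,6} D(Z)={1,2,3,4}: no change
Constraint 2 (W != X) on D(W)={1,2,4,5,6} D(X)={1,2,4,5,6}: no change
Constraint 3 (X + Y = W) on D(X)={1,2,4,5,6} D(Y)={1,2,3,4} D(W)={1,2,4,5,6}: X {1,2,4,5,6}->{1,2,4,5}; W {1,2,4,5,6}->{2,4,5,6}
So after constraint 3: D(Y) = {1,2,3,4}

Answer: {1,2,3,4}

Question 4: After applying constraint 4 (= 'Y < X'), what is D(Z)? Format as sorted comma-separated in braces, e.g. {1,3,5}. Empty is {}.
Constraint 1 (X != Z) on D(X)={1,2,4,5,6} D(Z)={1,2,3,4}: no change
Constraint 2 (W != X) on D(W)={1,2,4,5,6} D(X)={1,2,4,5,6}: no change
Constraint 3 (X + Y = W) on D(X)={1,2,4,5,6} D(Y)={1,2,3,4} D(W)={1,2,4,5,6}: X {1,2,4,5,6}->{1,2,4,5}; W {1,2,4,5,6}->{2,4,5,6}
Constraint 4 (Y < X) on D(Y)={1,2,3,4} D(X)={1,2,4,5}: X {1,2,4,5}->{2,4,5}
So after constraint 4: D(Z) = {1,2,3,4}

Answer: {1,2,3,4}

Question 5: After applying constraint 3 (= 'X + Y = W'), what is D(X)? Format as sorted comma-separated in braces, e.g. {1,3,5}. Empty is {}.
Constraint 1 (X != Z) on D(X)={1,2,4,5,6} D(Z)={1,2,3,4}: no change
Constraint 2 (W != X) on D(W)={1,2,4,5,6} D(X)={1,2,4,5,6}: no change
Constraint 3 (X + Y = W) on D(X)={1,2,4,5,6} D(Y)={1,2,3,4} D(W)={1,2,4,5,6}: X {1,2,4,5,6}->{1,2,4,5}; W {1,2,4,5,6}->{2,4,5,6}
So after constraint 3: D(X) = {1,2,4,5}

Answer: {1,2,4,5}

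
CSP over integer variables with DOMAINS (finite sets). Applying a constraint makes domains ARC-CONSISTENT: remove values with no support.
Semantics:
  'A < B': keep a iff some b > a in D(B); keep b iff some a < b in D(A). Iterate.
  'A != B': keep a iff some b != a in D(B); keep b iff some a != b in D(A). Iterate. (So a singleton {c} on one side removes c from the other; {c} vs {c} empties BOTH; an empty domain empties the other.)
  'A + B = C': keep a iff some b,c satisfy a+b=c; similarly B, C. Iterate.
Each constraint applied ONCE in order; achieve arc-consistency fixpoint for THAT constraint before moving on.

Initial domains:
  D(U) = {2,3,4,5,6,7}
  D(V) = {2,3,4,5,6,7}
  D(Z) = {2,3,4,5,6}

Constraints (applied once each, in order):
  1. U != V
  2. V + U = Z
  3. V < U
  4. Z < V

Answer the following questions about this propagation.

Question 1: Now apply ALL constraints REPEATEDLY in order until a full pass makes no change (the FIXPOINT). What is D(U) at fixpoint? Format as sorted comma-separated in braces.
pass 0 (initial): D(U)={2,3,4,5,6,7}
pass 1: U {2,3,4,5,6,7}->{3,4}; V {2,3,4,5,6,7}->{}; Z {2,3,4,5,6}->{}
pass 2: U {3,4}->{}
pass 3: no change
Fixpoint after 3 passes: D(U) = {}

Answer: {}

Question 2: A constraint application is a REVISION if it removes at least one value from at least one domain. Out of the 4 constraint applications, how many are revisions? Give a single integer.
Constraint 1 (U != V) on D(U)={2,3,4,5,6,7} D(V)={2,3,4,5,6,7}: no change => not a revision
Constraint 2 (V + U = Z) on D(V)={2,3,4,5,6,7} D(U)={2,3,4,5,6,7} D(Z)={2,3,4,5,6}: V {2,3,4,5,6,7}->{2,3,4}; U {2,3,4,5,6,7}->{2,3,4}; Z {2,3,4,5,6}->{4,5,6} => REVISION
Constraint 3 (V < U) on D(V)={2,3,4} D(U)={2,3,4}: V {2,3,4}->{2,3}; U {2,3,4}->{3,4} => REVISION
Constraint 4 (Z < V) on D(Z)={4,5,6} D(V)={2,3}: Z {4,5,6}->{}; V {2,3}->{} => REVISION
Total revisions = 3

Answer: 3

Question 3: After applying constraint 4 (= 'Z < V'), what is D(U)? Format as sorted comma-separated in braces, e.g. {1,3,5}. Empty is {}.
Answer: {3,4}

Derivation:
Constraint 1 (U != V) on D(U)={2,3,4,5,6,7} D(V)={2,3,4,5,6,7}: no change
Constraint 2 (V + U = Z) on D(V)={2,3,4,5,6,7} D(U)={2,3,4,5,6,7} D(Z)={2,3,4,5,6}: V {2,3,4,5,6,7}->{2,3,4}; U {2,3,4,5,6,7}->{2,3,4}; Z {2,3,4,5,6}->{4,5,6}
Constraint 3 (V < U) on D(V)={2,3,4} D(U)={2,3,4}: V {2,3,4}->{2,3}; U {2,3,4}->{3,4}
Constraint 4 (Z < V) on D(Z)={4,5,6} D(V)={2,3}: Z {4,5,6}->{}; V {2,3}->{}
So after constraint 4: D(U) = {3,4}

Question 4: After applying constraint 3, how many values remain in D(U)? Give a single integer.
Constraint 1 (U != V) on D(U)={2,3,4,5,6,7} D(V)={2,3,4,5,6,7}: no change
Constraint 2 (V + U = Z) on D(V)={2,3,4,5,6,7} D(U)={2,3,4,5,6,7} D(Z)={2,3,4,5,6}: V {2,3,4,5,6,7}->{2,3,4}; U {2,3,4,5,6,7}->{2,3,4}; Z {2,3,4,5,6}->{4,5,6}
Constraint 3 (V < U) on D(V)={2,3,4} D(U)={2,3,4}: V {2,3,4}->{2,3}; U {2,3,4}->{3,4}
So after constraint 3: D(U)={3,4}, size = 2

Answer: 2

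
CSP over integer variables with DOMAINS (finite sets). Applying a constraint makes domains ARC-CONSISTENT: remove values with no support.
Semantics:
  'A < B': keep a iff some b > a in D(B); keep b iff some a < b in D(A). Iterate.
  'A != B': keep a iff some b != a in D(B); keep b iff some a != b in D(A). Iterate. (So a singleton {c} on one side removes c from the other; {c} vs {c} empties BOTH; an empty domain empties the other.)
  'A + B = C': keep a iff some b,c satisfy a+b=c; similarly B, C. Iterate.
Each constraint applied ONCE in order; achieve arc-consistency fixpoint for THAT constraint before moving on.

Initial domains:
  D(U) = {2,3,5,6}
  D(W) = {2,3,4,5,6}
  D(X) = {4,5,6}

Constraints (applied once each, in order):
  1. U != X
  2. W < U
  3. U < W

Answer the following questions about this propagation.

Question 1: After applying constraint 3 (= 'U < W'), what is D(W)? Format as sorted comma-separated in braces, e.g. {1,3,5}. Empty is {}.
Constraint 1 (U != X) on D(U)={2,3,5,6} D(X)={4,5,6}: no change
Constraint 2 (W < U) on D(W)={2,3,4,5,6} D(U)={2,3,5,6}: W {2,3,4,5,6}->{2,3,4,5}; U {2,3,5,6}->{3,5,6}
Constraint 3 (U < W) on D(U)={3,5,6} D(W)={2,3,4,5}: U {3,5,6}->{3}; W {2,3,4,5}->{4,5}
So after constraint 3: D(W) = {4,5}

Answer: {4,5}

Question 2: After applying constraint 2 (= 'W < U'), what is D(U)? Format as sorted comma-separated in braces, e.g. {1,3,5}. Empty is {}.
Answer: {3,5,6}

Derivation:
Constraint 1 (U != X) on D(U)={2,3,5,6} D(X)={4,5,6}: no change
Constraint 2 (W < U) on D(W)={2,3,4,5,6} D(U)={2,3,5,6}: W {2,3,4,5,6}->{2,3,4,5}; U {2,3,5,6}->{3,5,6}
So after constraint 2: D(U) = {3,5,6}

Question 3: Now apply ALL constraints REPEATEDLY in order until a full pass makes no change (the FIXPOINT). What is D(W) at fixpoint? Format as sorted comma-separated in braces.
Answer: {}

Derivation:
pass 0 (initial): D(W)={2,3,4,5,6}
pass 1: U {2,3,5,6}->{3}; W {2,3,4,5,6}->{4,5}
pass 2: U {3}->{}; W {4,5}->{}
pass 3: X {4,5,6}->{}
pass 4: no change
Fixpoint after 4 passes: D(W) = {}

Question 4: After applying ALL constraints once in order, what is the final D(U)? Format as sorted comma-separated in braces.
Constraint 1 (U != X) on D(U)={2,3,5,6} D(X)={4,5,6}: no change
Constraint 2 (W < U) on D(W)={2,3,4,5,6} D(U)={2,3,5,6}: W {2,3,4,5,6}->{2,3,4,5}; U {2,3,5,6}->{3,5,6}
Constraint 3 (U < W) on D(U)={3,5,6} D(W)={2,3,4,5}: U {3,5,6}->{3}; W {2,3,4,5}->{4,5}
So after all 3 constraints: D(U) = {3}

Answer: {3}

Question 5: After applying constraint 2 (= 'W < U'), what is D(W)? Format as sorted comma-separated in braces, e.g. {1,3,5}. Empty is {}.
Constraint 1 (U != X) on D(U)={2,3,5,6} D(X)={4,5,6}: no change
Constraint 2 (W < U) on D(W)={2,3,4,5,6} D(U)={2,3,5,6}: W {2,3,4,5,6}->{2,3,4,5}; U {2,3,5,6}->{3,5,6}
So after constraint 2: D(W) = {2,3,4,5}

Answer: {2,3,4,5}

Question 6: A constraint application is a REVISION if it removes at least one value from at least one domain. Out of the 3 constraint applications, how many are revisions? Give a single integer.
Constraint 1 (U != X) on D(U)={2,3,5,6} D(X)={4,5,6}: no change => not a revision
Constraint 2 (W < U) on D(W)={2,3,4,5,6} D(U)={2,3,5,6}: W {2,3,4,5,6}->{2,3,4,5}; U {2,3,5,6}->{3,5,6} => REVISION
Constraint 3 (U < W) on D(U)={3,5,6} D(W)={2,3,4,5}: U {3,5,6}->{3}; W {2,3,4,5}->{4,5} => REVISION
Total revisions = 2

Answer: 2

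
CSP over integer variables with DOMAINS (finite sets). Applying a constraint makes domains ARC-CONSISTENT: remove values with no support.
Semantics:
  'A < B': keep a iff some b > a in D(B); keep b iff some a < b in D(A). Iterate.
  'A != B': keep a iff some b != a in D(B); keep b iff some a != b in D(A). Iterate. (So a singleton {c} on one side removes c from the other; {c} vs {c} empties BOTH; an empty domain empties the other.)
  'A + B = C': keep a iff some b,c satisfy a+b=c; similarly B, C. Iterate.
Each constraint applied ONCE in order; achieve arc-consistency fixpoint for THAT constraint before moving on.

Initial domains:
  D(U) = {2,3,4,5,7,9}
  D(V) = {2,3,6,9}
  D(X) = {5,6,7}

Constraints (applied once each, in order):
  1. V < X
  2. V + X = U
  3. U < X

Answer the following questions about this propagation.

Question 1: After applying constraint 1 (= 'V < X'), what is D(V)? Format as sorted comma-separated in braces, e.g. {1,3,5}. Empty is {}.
Answer: {2,3,6}

Derivation:
Constraint 1 (V < X) on D(V)={2,3,6,9} D(X)={5,6,7}: V {2,3,6,9}->{2,3,6}
So after constraint 1: D(V) = {2,3,6}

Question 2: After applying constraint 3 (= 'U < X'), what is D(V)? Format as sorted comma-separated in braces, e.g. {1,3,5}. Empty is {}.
Answer: {2,3}

Derivation:
Constraint 1 (V < X) on D(V)={2,3,6,9} D(X)={5,6,7}: V {2,3,6,9}->{2,3,6}
Constraint 2 (V + X = U) on D(V)={2,3,6} D(X)={5,6,7} D(U)={2,3,4,5,7,9}: V {2,3,6}->{2,3}; U {2,3,4,5,7,9}->{7,9}
Constraint 3 (U < X) on D(U)={7,9} D(X)={5,6,7}: U {7,9}->{}; X {5,6,7}->{}
So after constraint 3: D(V) = {2,3}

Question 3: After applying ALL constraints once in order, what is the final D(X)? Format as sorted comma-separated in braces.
Answer: {}

Derivation:
Constraint 1 (V < X) on D(V)={2,3,6,9} D(X)={5,6,7}: V {2,3,6,9}->{2,3,6}
Constraint 2 (V + X = U) on D(V)={2,3,6} D(X)={5,6,7} D(U)={2,3,4,5,7,9}: V {2,3,6}->{2,3}; U {2,3,4,5,7,9}->{7,9}
Constraint 3 (U < X) on D(U)={7,9} D(X)={5,6,7}: U {7,9}->{}; X {5,6,7}->{}
So after all 3 constraints: D(X) = {}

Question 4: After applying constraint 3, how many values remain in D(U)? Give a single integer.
Answer: 0

Derivation:
Constraint 1 (V < X) on D(V)={2,3,6,9} D(X)={5,6,7}: V {2,3,6,9}->{2,3,6}
Constraint 2 (V + X = U) on D(V)={2,3,6} D(X)={5,6,7} D(U)={2,3,4,5,7,9}: V {2,3,6}->{2,3}; U {2,3,4,5,7,9}->{7,9}
Constraint 3 (U < X) on D(U)={7,9} D(X)={5,6,7}: U {7,9}->{}; X {5,6,7}->{}
So after constraint 3: D(U)={}, size = 0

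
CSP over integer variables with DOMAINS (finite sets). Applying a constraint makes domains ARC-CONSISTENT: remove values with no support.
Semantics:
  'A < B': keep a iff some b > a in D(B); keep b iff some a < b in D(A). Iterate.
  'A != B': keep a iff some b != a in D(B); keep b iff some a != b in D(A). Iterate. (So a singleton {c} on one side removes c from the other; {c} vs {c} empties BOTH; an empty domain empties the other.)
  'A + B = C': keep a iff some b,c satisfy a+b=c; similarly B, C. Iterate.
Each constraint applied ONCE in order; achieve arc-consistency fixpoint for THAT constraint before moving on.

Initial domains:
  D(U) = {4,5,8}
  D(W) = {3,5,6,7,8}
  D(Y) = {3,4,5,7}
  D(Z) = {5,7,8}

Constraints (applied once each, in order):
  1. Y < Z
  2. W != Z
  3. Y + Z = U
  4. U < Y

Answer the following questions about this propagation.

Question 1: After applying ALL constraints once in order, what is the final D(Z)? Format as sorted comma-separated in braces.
Answer: {5}

Derivation:
Constraint 1 (Y < Z) on D(Y)={3,4,5,7} D(Z)={5,7,8}: no change
Constraint 2 (W != Z) on D(W)={3,5,6,7,8} D(Z)={5,7,8}: no change
Constraint 3 (Y + Z = U) on D(Y)={3,4,5,7} D(Z)={5,7,8} D(U)={4,5,8}: Y {3,4,5,7}->{3}; Z {5,7,8}->{5}; U {4,5,8}->{8}
Constraint 4 (U < Y) on D(U)={8} D(Y)={3}: U {8}->{}; Y {3}->{}
So after all 4 constraints: D(Z) = {5}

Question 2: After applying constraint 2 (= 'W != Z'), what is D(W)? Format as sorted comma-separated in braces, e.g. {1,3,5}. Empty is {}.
Constraint 1 (Y < Z) on D(Y)={3,4,5,7} D(Z)={5,7,8}: no change
Constraint 2 (W != Z) on D(W)={3,5,6,7,8} D(Z)={5,7,8}: no change
So after constraint 2: D(W) = {3,5,6,7,8}

Answer: {3,5,6,7,8}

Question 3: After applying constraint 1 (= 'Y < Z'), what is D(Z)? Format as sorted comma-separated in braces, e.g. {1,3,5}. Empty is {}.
Answer: {5,7,8}

Derivation:
Constraint 1 (Y < Z) on D(Y)={3,4,5,7} D(Z)={5,7,8}: no change
So after constraint 1: D(Z) = {5,7,8}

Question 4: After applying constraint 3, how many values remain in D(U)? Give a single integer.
Constraint 1 (Y < Z) on D(Y)={3,4,5,7} D(Z)={5,7,8}: no change
Constraint 2 (W != Z) on D(W)={3,5,6,7,8} D(Z)={5,7,8}: no change
Constraint 3 (Y + Z = U) on D(Y)={3,4,5,7} D(Z)={5,7,8} D(U)={4,5,8}: Y {3,4,5,7}->{3}; Z {5,7,8}->{5}; U {4,5,8}->{8}
So after constraint 3: D(U)={8}, size = 1

Answer: 1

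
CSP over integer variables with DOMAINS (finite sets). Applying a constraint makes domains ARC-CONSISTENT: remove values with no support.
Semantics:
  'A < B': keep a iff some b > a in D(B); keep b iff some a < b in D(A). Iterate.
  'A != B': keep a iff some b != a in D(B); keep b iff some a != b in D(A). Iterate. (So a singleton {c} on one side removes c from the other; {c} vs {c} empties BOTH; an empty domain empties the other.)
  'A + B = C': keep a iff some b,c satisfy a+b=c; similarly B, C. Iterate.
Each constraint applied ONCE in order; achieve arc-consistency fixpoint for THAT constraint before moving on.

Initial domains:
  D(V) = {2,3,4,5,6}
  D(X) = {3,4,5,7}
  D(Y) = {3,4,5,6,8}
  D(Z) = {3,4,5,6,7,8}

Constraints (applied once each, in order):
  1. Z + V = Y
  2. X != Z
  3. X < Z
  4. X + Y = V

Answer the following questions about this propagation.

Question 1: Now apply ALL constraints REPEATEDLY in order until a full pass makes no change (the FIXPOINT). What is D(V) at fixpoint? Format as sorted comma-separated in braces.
Answer: {}

Derivation:
pass 0 (initial): D(V)={2,3,4,5,6}
pass 1: V {2,3,4,5,6}->{}; X {3,4,5,7}->{}; Y {3,4,5,6,8}->{}; Z {3,4,5,6,7,8}->{4,5,6}
pass 2: Z {4,5,6}->{}
pass 3: no change
Fixpoint after 3 passes: D(V) = {}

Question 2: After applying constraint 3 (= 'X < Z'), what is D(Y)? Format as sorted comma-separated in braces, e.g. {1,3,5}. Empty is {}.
Answer: {5,6,8}

Derivation:
Constraint 1 (Z + V = Y) on D(Z)={3,4,5,6,7,8} D(V)={2,3,4,5,6} D(Y)={3,4,5,6,8}: Z {3,4,5,6,7,8}->{3,4,5,6}; V {2,3,4,5,6}->{2,3,4,5}; Y {3,4,5,6,8}->{5,6,8}
Constraint 2 (X != Z) on D(X)={3,4,5,7} D(Z)={3,4,5,6}: no change
Constraint 3 (X < Z) on D(X)={3,4,5,7} D(Z)={3,4,5,6}: X {3,4,5,7}->{3,4,5}; Z {3,4,5,6}->{4,5,6}
So after constraint 3: D(Y) = {5,6,8}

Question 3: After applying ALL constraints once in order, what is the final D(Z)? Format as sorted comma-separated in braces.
Constraint 1 (Z + V = Y) on D(Z)={3,4,5,6,7,8} D(V)={2,3,4,5,6} D(Y)={3,4,5,6,8}: Z {3,4,5,6,7,8}->{3,4,5,6}; V {2,3,4,5,6}->{2,3,4,5}; Y {3,4,5,6,8}->{5,6,8}
Constraint 2 (X != Z) on D(X)={3,4,5,7} D(Z)={3,4,5,6}: no change
Constraint 3 (X < Z) on D(X)={3,4,5,7} D(Z)={3,4,5,6}: X {3,4,5,7}->{3,4,5}; Z {3,4,5,6}->{4,5,6}
Constraint 4 (X + Y = V) on D(X)={3,4,5} D(Y)={5,6,8} D(V)={2,3,4,5}: X {3,4,5}->{}; Y {5,6,8}->{}; V {2,3,4,5}->{}
So after all 4 constraints: D(Z) = {4,5,6}

Answer: {4,5,6}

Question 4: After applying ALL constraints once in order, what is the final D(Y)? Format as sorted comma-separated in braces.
Answer: {}

Derivation:
Constraint 1 (Z + V = Y) on D(Z)={3,4,5,6,7,8} D(V)={2,3,4,5,6} D(Y)={3,4,5,6,8}: Z {3,4,5,6,7,8}->{3,4,5,6}; V {2,3,4,5,6}->{2,3,4,5}; Y {3,4,5,6,8}->{5,6,8}
Constraint 2 (X != Z) on D(X)={3,4,5,7} D(Z)={3,4,5,6}: no change
Constraint 3 (X < Z) on D(X)={3,4,5,7} D(Z)={3,4,5,6}: X {3,4,5,7}->{3,4,5}; Z {3,4,5,6}->{4,5,6}
Constraint 4 (X + Y = V) on D(X)={3,4,5} D(Y)={5,6,8} D(V)={2,3,4,5}: X {3,4,5}->{}; Y {5,6,8}->{}; V {2,3,4,5}->{}
So after all 4 constraints: D(Y) = {}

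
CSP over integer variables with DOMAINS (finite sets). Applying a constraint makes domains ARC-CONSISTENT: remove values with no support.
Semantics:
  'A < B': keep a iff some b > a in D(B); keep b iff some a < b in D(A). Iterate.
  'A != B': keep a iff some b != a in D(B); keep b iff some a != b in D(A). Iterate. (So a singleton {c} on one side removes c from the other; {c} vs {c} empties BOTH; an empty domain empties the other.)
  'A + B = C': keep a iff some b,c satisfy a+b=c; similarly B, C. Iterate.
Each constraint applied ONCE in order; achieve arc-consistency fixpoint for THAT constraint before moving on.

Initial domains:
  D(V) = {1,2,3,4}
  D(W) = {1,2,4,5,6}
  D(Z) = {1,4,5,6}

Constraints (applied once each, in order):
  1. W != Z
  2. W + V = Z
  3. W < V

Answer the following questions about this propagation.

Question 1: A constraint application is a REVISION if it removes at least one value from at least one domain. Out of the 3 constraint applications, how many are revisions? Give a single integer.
Answer: 2

Derivation:
Constraint 1 (W != Z) on D(W)={1,2,4,5,6} D(Z)={1,4,5,6}: no change => not a revision
Constraint 2 (W + V = Z) on D(W)={1,2,4,5,6} D(V)={1,2,3,4} D(Z)={1,4,5,6}: W {1,2,4,5,6}->{1,2,4,5}; Z {1,4,5,6}->{4,5,6} => REVISION
Constraint 3 (W < V) on D(W)={1,2,4,5} D(V)={1,2,3,4}: W {1,2,4,5}->{1,2}; V {1,2,3,4}->{2,3,4} => REVISION
Total revisions = 2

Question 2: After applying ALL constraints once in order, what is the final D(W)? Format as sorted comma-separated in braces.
Answer: {1,2}

Derivation:
Constraint 1 (W != Z) on D(W)={1,2,4,5,6} D(Z)={1,4,5,6}: no change
Constraint 2 (W + V = Z) on D(W)={1,2,4,5,6} D(V)={1,2,3,4} D(Z)={1,4,5,6}: W {1,2,4,5,6}->{1,2,4,5}; Z {1,4,5,6}->{4,5,6}
Constraint 3 (W < V) on D(W)={1,2,4,5} D(V)={1,2,3,4}: W {1,2,4,5}->{1,2}; V {1,2,3,4}->{2,3,4}
So after all 3 constraints: D(W) = {1,2}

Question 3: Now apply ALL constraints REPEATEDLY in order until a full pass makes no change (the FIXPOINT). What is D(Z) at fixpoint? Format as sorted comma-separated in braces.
pass 0 (initial): D(Z)={1,4,5,6}
pass 1: V {1,2,3,4}->{2,3,4}; W {1,2,4,5,6}->{1,2}; Z {1,4,5,6}->{4,5,6}
pass 2: no change
Fixpoint after 2 passes: D(Z) = {4,5,6}

Answer: {4,5,6}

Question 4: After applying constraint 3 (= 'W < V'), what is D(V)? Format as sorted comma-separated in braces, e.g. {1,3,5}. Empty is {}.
Answer: {2,3,4}

Derivation:
Constraint 1 (W != Z) on D(W)={1,2,4,5,6} D(Z)={1,4,5,6}: no change
Constraint 2 (W + V = Z) on D(W)={1,2,4,5,6} D(V)={1,2,3,4} D(Z)={1,4,5,6}: W {1,2,4,5,6}->{1,2,4,5}; Z {1,4,5,6}->{4,5,6}
Constraint 3 (W < V) on D(W)={1,2,4,5} D(V)={1,2,3,4}: W {1,2,4,5}->{1,2}; V {1,2,3,4}->{2,3,4}
So after constraint 3: D(V) = {2,3,4}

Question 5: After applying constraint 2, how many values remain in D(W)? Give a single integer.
Answer: 4

Derivation:
Constraint 1 (W != Z) on D(W)={1,2,4,5,6} D(Z)={1,4,5,6}: no change
Constraint 2 (W + V = Z) on D(W)={1,2,4,5,6} D(V)={1,2,3,4} D(Z)={1,4,5,6}: W {1,2,4,5,6}->{1,2,4,5}; Z {1,4,5,6}->{4,5,6}
So after constraint 2: D(W)={1,2,4,5}, size = 4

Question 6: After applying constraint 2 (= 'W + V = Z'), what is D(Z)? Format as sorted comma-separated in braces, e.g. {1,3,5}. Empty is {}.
Constraint 1 (W != Z) on D(W)={1,2,4,5,6} D(Z)={1,4,5,6}: no change
Constraint 2 (W + V = Z) on D(W)={1,2,4,5,6} D(V)={1,2,3,4} D(Z)={1,4,5,6}: W {1,2,4,5,6}->{1,2,4,5}; Z {1,4,5,6}->{4,5,6}
So after constraint 2: D(Z) = {4,5,6}

Answer: {4,5,6}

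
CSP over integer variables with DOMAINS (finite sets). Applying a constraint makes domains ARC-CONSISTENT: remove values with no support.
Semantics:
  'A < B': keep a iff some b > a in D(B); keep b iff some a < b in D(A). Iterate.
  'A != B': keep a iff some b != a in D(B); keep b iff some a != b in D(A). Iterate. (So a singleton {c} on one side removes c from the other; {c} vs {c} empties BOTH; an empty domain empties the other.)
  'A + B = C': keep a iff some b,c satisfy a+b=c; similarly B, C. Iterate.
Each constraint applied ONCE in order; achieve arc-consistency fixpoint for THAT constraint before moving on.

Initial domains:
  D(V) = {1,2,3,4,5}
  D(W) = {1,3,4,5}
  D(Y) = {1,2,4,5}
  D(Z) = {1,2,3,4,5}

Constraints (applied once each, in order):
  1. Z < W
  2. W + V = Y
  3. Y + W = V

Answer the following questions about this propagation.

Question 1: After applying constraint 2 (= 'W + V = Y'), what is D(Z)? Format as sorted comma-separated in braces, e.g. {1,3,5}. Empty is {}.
Answer: {1,2,3,4}

Derivation:
Constraint 1 (Z < W) on D(Z)={1,2,3,4,5} D(W)={1,3,4,5}: Z {1,2,3,4,5}->{1,2,3,4}; W {1,3,4,5}->{3,4,5}
Constraint 2 (W + V = Y) on D(W)={3,4,5} D(V)={1,2,3,4,5} D(Y)={1,2,4,5}: W {3,4,5}->{3,4}; V {1,2,3,4,5}->{1,2}; Y {1,2,4,5}->{4,5}
So after constraint 2: D(Z) = {1,2,3,4}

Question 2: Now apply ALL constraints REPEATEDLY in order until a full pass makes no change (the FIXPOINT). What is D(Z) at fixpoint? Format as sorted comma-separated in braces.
Answer: {}

Derivation:
pass 0 (initial): D(Z)={1,2,3,4,5}
pass 1: V {1,2,3,4,5}->{}; W {1,3,4,5}->{}; Y {1,2,4,5}->{}; Z {1,2,3,4,5}->{1,2,3,4}
pass 2: Z {1,2,3,4}->{}
pass 3: no change
Fixpoint after 3 passes: D(Z) = {}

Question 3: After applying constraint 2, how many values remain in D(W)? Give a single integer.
Answer: 2

Derivation:
Constraint 1 (Z < W) on D(Z)={1,2,3,4,5} D(W)={1,3,4,5}: Z {1,2,3,4,5}->{1,2,3,4}; W {1,3,4,5}->{3,4,5}
Constraint 2 (W + V = Y) on D(W)={3,4,5} D(V)={1,2,3,4,5} D(Y)={1,2,4,5}: W {3,4,5}->{3,4}; V {1,2,3,4,5}->{1,2}; Y {1,2,4,5}->{4,5}
So after constraint 2: D(W)={3,4}, size = 2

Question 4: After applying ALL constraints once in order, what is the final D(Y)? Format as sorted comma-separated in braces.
Answer: {}

Derivation:
Constraint 1 (Z < W) on D(Z)={1,2,3,4,5} D(W)={1,3,4,5}: Z {1,2,3,4,5}->{1,2,3,4}; W {1,3,4,5}->{3,4,5}
Constraint 2 (W + V = Y) on D(W)={3,4,5} D(V)={1,2,3,4,5} D(Y)={1,2,4,5}: W {3,4,5}->{3,4}; V {1,2,3,4,5}->{1,2}; Y {1,2,4,5}->{4,5}
Constraint 3 (Y + W = V) on D(Y)={4,5} D(W)={3,4} D(V)={1,2}: Y {4,5}->{}; W {3,4}->{}; V {1,2}->{}
So after all 3 constraints: D(Y) = {}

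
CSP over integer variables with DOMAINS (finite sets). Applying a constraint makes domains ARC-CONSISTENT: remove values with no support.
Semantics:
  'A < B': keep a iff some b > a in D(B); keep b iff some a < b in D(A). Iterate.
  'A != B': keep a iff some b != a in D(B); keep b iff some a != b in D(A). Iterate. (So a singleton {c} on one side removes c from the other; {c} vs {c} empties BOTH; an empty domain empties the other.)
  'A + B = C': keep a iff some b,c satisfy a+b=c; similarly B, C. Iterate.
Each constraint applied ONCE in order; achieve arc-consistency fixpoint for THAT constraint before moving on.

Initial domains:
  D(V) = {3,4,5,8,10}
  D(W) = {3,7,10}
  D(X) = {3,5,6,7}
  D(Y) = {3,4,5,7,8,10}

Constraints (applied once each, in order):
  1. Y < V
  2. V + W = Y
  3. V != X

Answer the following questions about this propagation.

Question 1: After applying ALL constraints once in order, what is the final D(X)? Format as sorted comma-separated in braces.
Constraint 1 (Y < V) on D(Y)={3,4,5,7,8,10} D(V)={3,4,5,8,10}: Y {3,4,5,7,8,10}->{3,4,5,7,8}; V {3,4,5,8,10}->{4,5,8,10}
Constraint 2 (V + W = Y) on D(V)={4,5,8,10} D(W)={3,7,10} D(Y)={3,4,5,7,8}: V {4,5,8,10}->{4,5}; W {3,7,10}->{3}; Y {3,4,5,7,8}->{7,8}
Constraint 3 (V != X) on D(V)={4,5} D(X)={3,5,6,7}: no change
So after all 3 constraints: D(X) = {3,5,6,7}

Answer: {3,5,6,7}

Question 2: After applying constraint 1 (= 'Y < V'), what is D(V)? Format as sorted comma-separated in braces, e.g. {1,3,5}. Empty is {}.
Constraint 1 (Y < V) on D(Y)={3,4,5,7,8,10} D(V)={3,4,5,8,10}: Y {3,4,5,7,8,10}->{3,4,5,7,8}; V {3,4,5,8,10}->{4,5,8,10}
So after constraint 1: D(V) = {4,5,8,10}

Answer: {4,5,8,10}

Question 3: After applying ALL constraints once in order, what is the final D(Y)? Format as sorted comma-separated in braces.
Answer: {7,8}

Derivation:
Constraint 1 (Y < V) on D(Y)={3,4,5,7,8,10} D(V)={3,4,5,8,10}: Y {3,4,5,7,8,10}->{3,4,5,7,8}; V {3,4,5,8,10}->{4,5,8,10}
Constraint 2 (V + W = Y) on D(V)={4,5,8,10} D(W)={3,7,10} D(Y)={3,4,5,7,8}: V {4,5,8,10}->{4,5}; W {3,7,10}->{3}; Y {3,4,5,7,8}->{7,8}
Constraint 3 (V != X) on D(V)={4,5} D(X)={3,5,6,7}: no change
So after all 3 constraints: D(Y) = {7,8}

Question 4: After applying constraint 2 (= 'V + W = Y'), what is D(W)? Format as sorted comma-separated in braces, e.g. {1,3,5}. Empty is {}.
Answer: {3}

Derivation:
Constraint 1 (Y < V) on D(Y)={3,4,5,7,8,10} D(V)={3,4,5,8,10}: Y {3,4,5,7,8,10}->{3,4,5,7,8}; V {3,4,5,8,10}->{4,5,8,10}
Constraint 2 (V + W = Y) on D(V)={4,5,8,10} D(W)={3,7,10} D(Y)={3,4,5,7,8}: V {4,5,8,10}->{4,5}; W {3,7,10}->{3}; Y {3,4,5,7,8}->{7,8}
So after constraint 2: D(W) = {3}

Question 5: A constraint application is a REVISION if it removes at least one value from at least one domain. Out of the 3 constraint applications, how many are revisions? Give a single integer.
Answer: 2

Derivation:
Constraint 1 (Y < V) on D(Y)={3,4,5,7,8,10} D(V)={3,4,5,8,10}: Y {3,4,5,7,8,10}->{3,4,5,7,8}; V {3,4,5,8,10}->{4,5,8,10} => REVISION
Constraint 2 (V + W = Y) on D(V)={4,5,8,10} D(W)={3,7,10} D(Y)={3,4,5,7,8}: V {4,5,8,10}->{4,5}; W {3,7,10}->{3}; Y {3,4,5,7,8}->{7,8} => REVISION
Constraint 3 (V != X) on D(V)={4,5} D(X)={3,5,6,7}: no change => not a revision
Total revisions = 2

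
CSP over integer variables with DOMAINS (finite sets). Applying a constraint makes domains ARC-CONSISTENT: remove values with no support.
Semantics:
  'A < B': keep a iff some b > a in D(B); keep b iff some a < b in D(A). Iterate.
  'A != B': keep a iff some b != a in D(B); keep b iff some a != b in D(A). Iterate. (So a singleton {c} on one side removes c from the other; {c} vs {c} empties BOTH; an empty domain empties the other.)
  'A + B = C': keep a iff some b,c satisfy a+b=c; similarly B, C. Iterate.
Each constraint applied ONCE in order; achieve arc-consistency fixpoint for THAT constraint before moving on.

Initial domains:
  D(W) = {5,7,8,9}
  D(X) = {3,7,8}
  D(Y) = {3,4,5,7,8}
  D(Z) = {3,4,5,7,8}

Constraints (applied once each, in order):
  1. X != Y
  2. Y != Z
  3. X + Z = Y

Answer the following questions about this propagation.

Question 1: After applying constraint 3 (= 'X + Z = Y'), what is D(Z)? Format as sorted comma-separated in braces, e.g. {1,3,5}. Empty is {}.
Constraint 1 (X != Y) on D(X)={3,7,8} D(Y)={3,4,5,7,8}: no change
Constraint 2 (Y != Z) on D(Y)={3,4,5,7,8} D(Z)={3,4,5,7,8}: no change
Constraint 3 (X + Z = Y) on D(X)={3,7,8} D(Z)={3,4,5,7,8} D(Y)={3,4,5,7,8}: X {3,7,8}->{3}; Z {3,4,5,7,8}->{4,5}; Y {3,4,5,7,8}->{7,8}
So after constraint 3: D(Z) = {4,5}

Answer: {4,5}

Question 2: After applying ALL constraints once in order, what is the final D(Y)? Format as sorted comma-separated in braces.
Constraint 1 (X != Y) on D(X)={3,7,8} D(Y)={3,4,5,7,8}: no change
Constraint 2 (Y != Z) on D(Y)={3,4,5,7,8} D(Z)={3,4,5,7,8}: no change
Constraint 3 (X + Z = Y) on D(X)={3,7,8} D(Z)={3,4,5,7,8} D(Y)={3,4,5,7,8}: X {3,7,8}->{3}; Z {3,4,5,7,8}->{4,5}; Y {3,4,5,7,8}->{7,8}
So after all 3 constraints: D(Y) = {7,8}

Answer: {7,8}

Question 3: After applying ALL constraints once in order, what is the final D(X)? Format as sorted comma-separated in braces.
Constraint 1 (X != Y) on D(X)={3,7,8} D(Y)={3,4,5,7,8}: no change
Constraint 2 (Y != Z) on D(Y)={3,4,5,7,8} D(Z)={3,4,5,7,8}: no change
Constraint 3 (X + Z = Y) on D(X)={3,7,8} D(Z)={3,4,5,7,8} D(Y)={3,4,5,7,8}: X {3,7,8}->{3}; Z {3,4,5,7,8}->{4,5}; Y {3,4,5,7,8}->{7,8}
So after all 3 constraints: D(X) = {3}

Answer: {3}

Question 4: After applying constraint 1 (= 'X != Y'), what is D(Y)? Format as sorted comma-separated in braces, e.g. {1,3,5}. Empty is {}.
Constraint 1 (X != Y) on D(X)={3,7,8} D(Y)={3,4,5,7,8}: no change
So after constraint 1: D(Y) = {3,4,5,7,8}

Answer: {3,4,5,7,8}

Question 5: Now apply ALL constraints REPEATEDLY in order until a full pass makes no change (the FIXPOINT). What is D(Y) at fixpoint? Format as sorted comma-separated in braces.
Answer: {7,8}

Derivation:
pass 0 (initial): D(Y)={3,4,5,7,8}
pass 1: X {3,7,8}->{3}; Y {3,4,5,7,8}->{7,8}; Z {3,4,5,7,8}->{4,5}
pass 2: no change
Fixpoint after 2 passes: D(Y) = {7,8}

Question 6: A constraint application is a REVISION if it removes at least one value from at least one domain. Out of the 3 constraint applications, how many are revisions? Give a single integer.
Constraint 1 (X != Y) on D(X)={3,7,8} D(Y)={3,4,5,7,8}: no change => not a revision
Constraint 2 (Y != Z) on D(Y)={3,4,5,7,8} D(Z)={3,4,5,7,8}: no change => not a revision
Constraint 3 (X + Z = Y) on D(X)={3,7,8} D(Z)={3,4,5,7,8} D(Y)={3,4,5,7,8}: X {3,7,8}->{3}; Z {3,4,5,7,8}->{4,5}; Y {3,4,5,7,8}->{7,8} => REVISION
Total revisions = 1

Answer: 1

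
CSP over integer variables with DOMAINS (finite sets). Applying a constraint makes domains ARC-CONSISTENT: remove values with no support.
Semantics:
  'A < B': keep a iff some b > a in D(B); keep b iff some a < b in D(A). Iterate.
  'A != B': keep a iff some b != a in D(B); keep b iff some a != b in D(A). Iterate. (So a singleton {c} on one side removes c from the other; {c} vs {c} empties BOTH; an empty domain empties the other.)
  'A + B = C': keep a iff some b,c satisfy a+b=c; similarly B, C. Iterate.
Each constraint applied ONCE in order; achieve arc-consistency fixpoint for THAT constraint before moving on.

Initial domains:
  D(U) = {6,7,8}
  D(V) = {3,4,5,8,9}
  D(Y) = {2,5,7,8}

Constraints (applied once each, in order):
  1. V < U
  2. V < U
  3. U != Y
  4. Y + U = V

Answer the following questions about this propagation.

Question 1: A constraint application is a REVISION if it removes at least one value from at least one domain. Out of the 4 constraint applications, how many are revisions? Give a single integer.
Constraint 1 (V < U) on D(V)={3,4,5,8,9} D(U)={6,7,8}: V {3,4,5,8,9}->{3,4,5} => REVISION
Constraint 2 (V < U) on D(V)={3,4,5} D(U)={6,7,8}: no change => not a revision
Constraint 3 (U != Y) on D(U)={6,7,8} D(Y)={2,5,7,8}: no change => not a revision
Constraint 4 (Y + U = V) on D(Y)={2,5,7,8} D(U)={6,7,8} D(V)={3,4,5}: Y {2,5,7,8}->{}; U {6,7,8}->{}; V {3,4,5}->{} => REVISION
Total revisions = 2

Answer: 2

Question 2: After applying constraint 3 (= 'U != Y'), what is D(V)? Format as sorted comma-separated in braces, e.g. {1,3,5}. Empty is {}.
Answer: {3,4,5}

Derivation:
Constraint 1 (V < U) on D(V)={3,4,5,8,9} D(U)={6,7,8}: V {3,4,5,8,9}->{3,4,5}
Constraint 2 (V < U) on D(V)={3,4,5} D(U)={6,7,8}: no change
Constraint 3 (U != Y) on D(U)={6,7,8} D(Y)={2,5,7,8}: no change
So after constraint 3: D(V) = {3,4,5}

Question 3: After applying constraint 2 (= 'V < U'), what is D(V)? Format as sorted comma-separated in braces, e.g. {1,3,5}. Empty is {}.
Constraint 1 (V < U) on D(V)={3,4,5,8,9} D(U)={6,7,8}: V {3,4,5,8,9}->{3,4,5}
Constraint 2 (V < U) on D(V)={3,4,5} D(U)={6,7,8}: no change
So after constraint 2: D(V) = {3,4,5}

Answer: {3,4,5}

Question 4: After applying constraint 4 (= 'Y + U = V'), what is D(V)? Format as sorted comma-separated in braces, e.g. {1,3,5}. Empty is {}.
Constraint 1 (V < U) on D(V)={3,4,5,8,9} D(U)={6,7,8}: V {3,4,5,8,9}->{3,4,5}
Constraint 2 (V < U) on D(V)={3,4,5} D(U)={6,7,8}: no change
Constraint 3 (U != Y) on D(U)={6,7,8} D(Y)={2,5,7,8}: no change
Constraint 4 (Y + U = V) on D(Y)={2,5,7,8} D(U)={6,7,8} D(V)={3,4,5}: Y {2,5,7,8}->{}; U {6,7,8}->{}; V {3,4,5}->{}
So after constraint 4: D(V) = {}

Answer: {}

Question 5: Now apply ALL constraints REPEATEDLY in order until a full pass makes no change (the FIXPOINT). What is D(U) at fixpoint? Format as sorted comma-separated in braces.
pass 0 (initial): D(U)={6,7,8}
pass 1: U {6,7,8}->{}; V {3,4,5,8,9}->{}; Y {2,5,7,8}->{}
pass 2: no change
Fixpoint after 2 passes: D(U) = {}

Answer: {}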